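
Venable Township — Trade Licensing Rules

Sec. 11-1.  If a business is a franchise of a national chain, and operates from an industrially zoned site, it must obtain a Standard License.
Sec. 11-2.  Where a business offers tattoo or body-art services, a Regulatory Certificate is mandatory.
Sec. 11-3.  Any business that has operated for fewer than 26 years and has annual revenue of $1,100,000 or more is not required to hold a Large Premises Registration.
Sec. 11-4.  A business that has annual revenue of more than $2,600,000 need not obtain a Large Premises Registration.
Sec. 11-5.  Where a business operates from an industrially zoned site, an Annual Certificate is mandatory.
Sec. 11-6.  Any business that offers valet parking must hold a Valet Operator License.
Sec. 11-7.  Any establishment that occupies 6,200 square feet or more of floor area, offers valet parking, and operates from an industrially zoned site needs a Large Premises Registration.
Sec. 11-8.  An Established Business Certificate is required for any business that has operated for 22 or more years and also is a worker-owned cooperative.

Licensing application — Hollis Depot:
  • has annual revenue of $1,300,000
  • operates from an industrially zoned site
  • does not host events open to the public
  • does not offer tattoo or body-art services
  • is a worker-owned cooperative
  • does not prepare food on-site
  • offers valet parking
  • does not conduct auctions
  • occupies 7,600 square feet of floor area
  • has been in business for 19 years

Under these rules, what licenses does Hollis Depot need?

Sec. 11-1. is a worker-owned cooperative (not: is a franchise of a national chain); operates from an industrially zoned site → Standard License not required.
Sec. 11-2. does not offer tattoo or body-art services → Regulatory Certificate not required.
Sec. 11-3. years in business 19 < 26; revenue $1,300,000 ≥ $1,100,000 → exempt from Large Premises Registration.
Sec. 11-4. revenue $1,300,000 ≤ $2,600,000 → Large Premises Registration exemption does not apply.
Sec. 11-5. operates from an industrially zoned site → Annual Certificate required.
Sec. 11-6. offers valet parking → Valet Operator License required.
Sec. 11-7. floor area 7,600 square feet ≥ 6,200 square feet; offers valet parking; operates from an industrially zoned site → Large Premises Registration required.
Sec. 11-8. years in business 19 < 22; is a worker-owned cooperative → Established Business Certificate not required.

Annual Certificate, Valet Operator License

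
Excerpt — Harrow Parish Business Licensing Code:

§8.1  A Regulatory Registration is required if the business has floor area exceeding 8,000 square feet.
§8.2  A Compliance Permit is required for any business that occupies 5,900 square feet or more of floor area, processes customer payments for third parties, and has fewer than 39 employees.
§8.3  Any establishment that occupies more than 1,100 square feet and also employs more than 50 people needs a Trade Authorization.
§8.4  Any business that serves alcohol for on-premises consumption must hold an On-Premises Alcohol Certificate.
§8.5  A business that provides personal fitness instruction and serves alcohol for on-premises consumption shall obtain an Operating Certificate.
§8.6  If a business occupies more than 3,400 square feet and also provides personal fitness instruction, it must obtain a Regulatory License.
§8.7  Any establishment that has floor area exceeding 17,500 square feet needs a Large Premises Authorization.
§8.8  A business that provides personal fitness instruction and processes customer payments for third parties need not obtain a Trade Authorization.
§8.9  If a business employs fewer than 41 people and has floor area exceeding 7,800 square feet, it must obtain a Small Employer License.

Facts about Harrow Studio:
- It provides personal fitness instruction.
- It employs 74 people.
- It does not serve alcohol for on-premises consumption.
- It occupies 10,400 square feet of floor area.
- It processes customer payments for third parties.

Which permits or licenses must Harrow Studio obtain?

Regulatory License, Regulatory Registration

§8.1 floor area 10,400 square feet > 8,000 square feet → Regulatory Registration required.
§8.2 floor area 10,400 square feet ≥ 5,900 square feet; processes customer payments for third parties; employees 74 ≥ 39 → Compliance Permit not required.
§8.3 floor area 10,400 square feet > 1,100 square feet; employees 74 > 50 → Trade Authorization required.
§8.4 does not serve alcohol for on-premises consumption → On-Premises Alcohol Certificate not required.
§8.5 provides personal fitness instruction; does not serve alcohol for on-premises consumption → Operating Certificate not required.
§8.6 floor area 10,400 square feet > 3,400 square feet; provides personal fitness instruction → Regulatory License required.
§8.7 floor area 10,400 square feet ≤ 17,500 square feet → Large Premises Authorization not required.
§8.8 provides personal fitness instruction; processes customer payments for third parties → exempt from Trade Authorization.
§8.9 employees 74 ≥ 41; floor area 10,400 square feet > 7,800 square feet → Small Employer License not required.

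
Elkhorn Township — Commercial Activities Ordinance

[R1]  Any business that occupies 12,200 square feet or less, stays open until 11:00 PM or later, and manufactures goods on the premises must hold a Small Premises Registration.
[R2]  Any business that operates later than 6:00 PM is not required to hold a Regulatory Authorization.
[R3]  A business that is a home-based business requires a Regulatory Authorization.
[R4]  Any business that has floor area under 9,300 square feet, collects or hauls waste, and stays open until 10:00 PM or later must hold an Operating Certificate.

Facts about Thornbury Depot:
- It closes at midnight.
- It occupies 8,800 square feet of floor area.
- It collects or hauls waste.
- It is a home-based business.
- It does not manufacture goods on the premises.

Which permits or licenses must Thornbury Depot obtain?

Operating Certificate

[R1] floor area 8,800 square feet ≤ 12,200 square feet; closes midnight, after 11:00 PM; does not manufacture goods on the premises → Small Premises Registration not required.
[R2] closes midnight, after 6:00 PM → exempt from Regulatory Authorization.
[R3] is a home-based business → Regulatory Authorization required.
[R4] floor area 8,800 square feet < 9,300 square feet; collects or hauls waste; closes midnight, after 10:00 PM → Operating Certificate required.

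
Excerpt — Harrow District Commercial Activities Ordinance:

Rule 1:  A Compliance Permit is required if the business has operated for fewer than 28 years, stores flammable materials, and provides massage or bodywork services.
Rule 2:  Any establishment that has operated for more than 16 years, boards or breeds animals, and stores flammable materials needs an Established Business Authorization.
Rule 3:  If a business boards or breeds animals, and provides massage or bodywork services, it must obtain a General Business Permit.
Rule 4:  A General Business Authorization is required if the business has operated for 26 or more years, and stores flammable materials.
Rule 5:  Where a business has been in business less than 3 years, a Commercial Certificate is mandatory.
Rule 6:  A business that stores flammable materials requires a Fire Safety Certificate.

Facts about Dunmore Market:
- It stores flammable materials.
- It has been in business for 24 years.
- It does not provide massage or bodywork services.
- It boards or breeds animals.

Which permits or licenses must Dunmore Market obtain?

Rule 1: years in business 24 < 28; stores flammable materials; does not provide massage or bodywork services → Compliance Permit not required.
Rule 2: years in business 24 > 16; boards or breeds animals; stores flammable materials → Established Business Authorization required.
Rule 3: boards or breeds animals; does not provide massage or bodywork services → General Business Permit not required.
Rule 4: years in business 24 < 26; stores flammable materials → General Business Authorization not required.
Rule 5: years in business 24 ≥ 3 → Commercial Certificate not required.
Rule 6: stores flammable materials → Fire Safety Certificate required.

Established Business Authorization, Fire Safety Certificate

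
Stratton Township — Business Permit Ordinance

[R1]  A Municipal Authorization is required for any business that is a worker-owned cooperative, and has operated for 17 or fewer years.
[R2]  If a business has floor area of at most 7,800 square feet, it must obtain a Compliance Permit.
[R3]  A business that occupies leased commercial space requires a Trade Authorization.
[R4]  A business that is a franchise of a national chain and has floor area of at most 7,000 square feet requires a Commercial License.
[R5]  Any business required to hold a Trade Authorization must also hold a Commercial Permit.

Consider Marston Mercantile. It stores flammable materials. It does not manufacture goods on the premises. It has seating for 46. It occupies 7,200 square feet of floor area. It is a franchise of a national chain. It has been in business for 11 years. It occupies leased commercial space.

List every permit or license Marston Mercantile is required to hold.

Commercial Permit, Compliance Permit, Trade Authorization

[R1] is a franchise of a national chain (not: is a worker-owned cooperative); years in business 11 ≤ 17 → Municipal Authorization not required.
[R2] floor area 7,200 square feet ≤ 7,800 square feet → Compliance Permit required.
[R3] occupies leased commercial space → Trade Authorization required.
[R4] is a franchise of a national chain; floor area 7,200 square feet > 7,000 square feet → Commercial License not required.
[R5] Trade Authorization is required → Commercial Permit also required.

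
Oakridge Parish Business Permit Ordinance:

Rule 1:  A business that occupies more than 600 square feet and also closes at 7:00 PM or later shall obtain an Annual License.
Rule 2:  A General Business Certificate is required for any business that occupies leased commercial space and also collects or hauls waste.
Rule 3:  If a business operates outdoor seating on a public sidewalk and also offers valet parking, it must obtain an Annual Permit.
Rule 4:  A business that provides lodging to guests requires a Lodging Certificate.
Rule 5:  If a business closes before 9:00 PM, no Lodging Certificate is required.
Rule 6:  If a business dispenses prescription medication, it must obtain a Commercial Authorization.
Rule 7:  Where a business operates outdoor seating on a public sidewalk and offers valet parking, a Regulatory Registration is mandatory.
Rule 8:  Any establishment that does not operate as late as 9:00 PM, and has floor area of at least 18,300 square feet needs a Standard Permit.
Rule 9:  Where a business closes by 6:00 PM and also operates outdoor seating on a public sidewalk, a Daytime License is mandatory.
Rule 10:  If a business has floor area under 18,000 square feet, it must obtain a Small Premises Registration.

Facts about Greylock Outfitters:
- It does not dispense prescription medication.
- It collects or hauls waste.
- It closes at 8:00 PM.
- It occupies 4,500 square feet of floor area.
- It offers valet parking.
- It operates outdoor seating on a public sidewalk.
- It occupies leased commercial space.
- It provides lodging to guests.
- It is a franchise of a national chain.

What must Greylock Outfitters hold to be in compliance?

Rule 1: floor area 4,500 square feet > 600 square feet; closes 8:00 PM, after 7:00 PM → Annual License required.
Rule 2: occupies leased commercial space; collects or hauls waste → General Business Certificate required.
Rule 3: operates outdoor seating on a public sidewalk; offers valet parking → Annual Permit required.
Rule 4: provides lodging to guests → Lodging Certificate required.
Rule 5: closes 8:00 PM, at/before 9:00 PM → exempt from Lodging Certificate.
Rule 6: does not dispense prescription medication → Commercial Authorization not required.
Rule 7: operates outdoor seating on a public sidewalk; offers valet parking → Regulatory Registration required.
Rule 8: closes 8:00 PM, at/before 9:00 PM; floor area 4,500 square feet < 18,300 square feet → Standard Permit not required.
Rule 9: closes 8:00 PM, after 6:00 PM; operates outdoor seating on a public sidewalk → Daytime License not required.
Rule 10: floor area 4,500 square feet < 18,000 square feet → Small Premises Registration required.

Annual License, Annual Permit, General Business Certificate, Regulatory Registration, Small Premises Registration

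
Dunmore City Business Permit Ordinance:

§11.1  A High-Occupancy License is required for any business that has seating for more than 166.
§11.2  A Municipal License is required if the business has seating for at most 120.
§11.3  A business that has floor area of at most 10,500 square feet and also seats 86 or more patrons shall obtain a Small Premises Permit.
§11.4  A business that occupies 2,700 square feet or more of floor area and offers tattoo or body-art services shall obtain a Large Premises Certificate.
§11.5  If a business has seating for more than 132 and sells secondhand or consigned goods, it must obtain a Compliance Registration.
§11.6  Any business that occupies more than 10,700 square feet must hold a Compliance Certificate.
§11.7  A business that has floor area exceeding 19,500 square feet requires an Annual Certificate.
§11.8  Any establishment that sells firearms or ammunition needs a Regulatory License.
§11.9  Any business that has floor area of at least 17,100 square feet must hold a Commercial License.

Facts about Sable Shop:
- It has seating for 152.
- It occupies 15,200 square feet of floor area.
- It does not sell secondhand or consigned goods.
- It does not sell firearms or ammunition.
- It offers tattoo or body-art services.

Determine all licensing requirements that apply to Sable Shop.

§11.1 seating 152 ≤ 166 → High-Occupancy License not required.
§11.2 seating 152 > 120 → Municipal License not required.
§11.3 floor area 15,200 square feet > 10,500 square feet; seating 152 ≥ 86 → Small Premises Permit not required.
§11.4 floor area 15,200 square feet ≥ 2,700 square feet; offers tattoo or body-art services → Large Premises Certificate required.
§11.5 seating 152 > 132; does not sell secondhand or consigned goods → Compliance Registration not required.
§11.6 floor area 15,200 square feet > 10,700 square feet → Compliance Certificate required.
§11.7 floor area 15,200 square feet ≤ 19,500 square feet → Annual Certificate not required.
§11.8 does not sell firearms or ammunition → Regulatory License not required.
§11.9 floor area 15,200 square feet < 17,100 square feet → Commercial License not required.

Compliance Certificate, Large Premises Certificate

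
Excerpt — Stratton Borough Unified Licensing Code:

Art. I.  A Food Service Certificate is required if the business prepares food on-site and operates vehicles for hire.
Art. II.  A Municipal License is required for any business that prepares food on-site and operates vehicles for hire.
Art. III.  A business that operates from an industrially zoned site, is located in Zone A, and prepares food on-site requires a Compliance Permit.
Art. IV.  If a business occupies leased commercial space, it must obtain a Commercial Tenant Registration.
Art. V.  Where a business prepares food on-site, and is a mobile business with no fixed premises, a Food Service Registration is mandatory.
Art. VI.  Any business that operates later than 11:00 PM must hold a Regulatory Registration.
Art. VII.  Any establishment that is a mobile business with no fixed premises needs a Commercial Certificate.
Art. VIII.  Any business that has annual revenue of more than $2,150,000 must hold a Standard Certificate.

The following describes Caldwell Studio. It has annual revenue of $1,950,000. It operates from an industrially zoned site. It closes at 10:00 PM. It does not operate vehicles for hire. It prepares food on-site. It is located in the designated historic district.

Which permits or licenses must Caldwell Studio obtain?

None

Art. I. prepares food on-site; does not operate vehicles for hire → Food Service Certificate not required.
Art. II. prepares food on-site; does not operate vehicles for hire → Municipal License not required.
Art. III. operates from an industrially zoned site; is located in the designated historic district (not: is located in Zone A); prepares food on-site → Compliance Permit not required.
Art. IV. operates from an industrially zoned site (not: occupies leased commercial space) → Commercial Tenant Registration not required.
Art. V. prepares food on-site; operates from an industrially zoned site (not: is a mobile business with no fixed premises) → Food Service Registration not required.
Art. VI. closes 10:00 PM, at/before 11:00 PM → Regulatory Registration not required.
Art. VII. operates from an industrially zoned site (not: is a mobile business with no fixed premises) → Commercial Certificate not required.
Art. VIII. revenue $1,950,000 ≤ $2,150,000 → Standard Certificate not required.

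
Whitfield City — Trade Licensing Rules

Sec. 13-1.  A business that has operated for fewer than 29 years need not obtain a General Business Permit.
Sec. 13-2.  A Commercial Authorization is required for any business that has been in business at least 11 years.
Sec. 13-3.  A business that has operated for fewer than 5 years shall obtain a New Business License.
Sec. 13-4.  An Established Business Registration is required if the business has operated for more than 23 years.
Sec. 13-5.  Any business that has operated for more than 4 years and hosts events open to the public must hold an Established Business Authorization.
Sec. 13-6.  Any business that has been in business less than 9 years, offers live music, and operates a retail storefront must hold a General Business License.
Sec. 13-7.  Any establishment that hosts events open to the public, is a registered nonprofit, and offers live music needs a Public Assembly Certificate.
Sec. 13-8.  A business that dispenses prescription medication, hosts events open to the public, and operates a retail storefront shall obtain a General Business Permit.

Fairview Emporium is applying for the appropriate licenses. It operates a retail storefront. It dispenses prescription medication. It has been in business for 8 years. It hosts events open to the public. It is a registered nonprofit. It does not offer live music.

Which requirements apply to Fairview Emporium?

Established Business Authorization

Sec. 13-1. years in business 8 < 29 → exempt from General Business Permit.
Sec. 13-2. years in business 8 < 11 → Commercial Authorization not required.
Sec. 13-3. years in business 8 ≥ 5 → New Business License not required.
Sec. 13-4. years in business 8 ≤ 23 → Established Business Registration not required.
Sec. 13-5. years in business 8 > 4; hosts events open to the public → Established Business Authorization required.
Sec. 13-6. years in business 8 < 9; does not offer live music; operates a retail storefront → General Business License not required.
Sec. 13-7. hosts events open to the public; is a registered nonprofit; does not offer live music → Public Assembly Certificate not required.
Sec. 13-8. dispenses prescription medication; hosts events open to the public; operates a retail storefront → General Business Permit required.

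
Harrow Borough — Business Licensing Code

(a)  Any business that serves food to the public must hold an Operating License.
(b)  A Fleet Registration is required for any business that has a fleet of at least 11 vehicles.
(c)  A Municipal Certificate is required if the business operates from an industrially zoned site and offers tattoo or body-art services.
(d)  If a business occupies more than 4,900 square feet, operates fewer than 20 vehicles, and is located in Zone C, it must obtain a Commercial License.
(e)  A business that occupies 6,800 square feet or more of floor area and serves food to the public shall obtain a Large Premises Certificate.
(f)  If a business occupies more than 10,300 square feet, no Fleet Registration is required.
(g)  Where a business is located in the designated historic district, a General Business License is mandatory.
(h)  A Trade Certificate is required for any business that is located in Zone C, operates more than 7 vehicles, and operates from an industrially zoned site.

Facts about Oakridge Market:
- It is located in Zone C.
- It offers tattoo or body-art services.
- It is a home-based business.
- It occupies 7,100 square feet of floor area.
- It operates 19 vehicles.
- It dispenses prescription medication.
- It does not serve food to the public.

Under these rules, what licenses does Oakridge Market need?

Commercial License, Fleet Registration

(a) does not serve food to the public → Operating License not required.
(b) vehicles 19 ≥ 11 → Fleet Registration required.
(c) is a home-based business (not: operates from an industrially zoned site); offers tattoo or body-art services → Municipal Certificate not required.
(d) floor area 7,100 square feet > 4,900 square feet; vehicles 19 < 20; is located in Zone C → Commercial License required.
(e) floor area 7,100 square feet ≥ 6,800 square feet; does not serve food to the public → Large Premises Certificate not required.
(f) floor area 7,100 square feet ≤ 10,300 square feet → Fleet Registration exemption does not apply.
(g) is located in Zone C (not: is located in the designated historic district) → General Business License not required.
(h) is located in Zone C; vehicles 19 > 7; is a home-based business (not: operates from an industrially zoned site) → Trade Certificate not required.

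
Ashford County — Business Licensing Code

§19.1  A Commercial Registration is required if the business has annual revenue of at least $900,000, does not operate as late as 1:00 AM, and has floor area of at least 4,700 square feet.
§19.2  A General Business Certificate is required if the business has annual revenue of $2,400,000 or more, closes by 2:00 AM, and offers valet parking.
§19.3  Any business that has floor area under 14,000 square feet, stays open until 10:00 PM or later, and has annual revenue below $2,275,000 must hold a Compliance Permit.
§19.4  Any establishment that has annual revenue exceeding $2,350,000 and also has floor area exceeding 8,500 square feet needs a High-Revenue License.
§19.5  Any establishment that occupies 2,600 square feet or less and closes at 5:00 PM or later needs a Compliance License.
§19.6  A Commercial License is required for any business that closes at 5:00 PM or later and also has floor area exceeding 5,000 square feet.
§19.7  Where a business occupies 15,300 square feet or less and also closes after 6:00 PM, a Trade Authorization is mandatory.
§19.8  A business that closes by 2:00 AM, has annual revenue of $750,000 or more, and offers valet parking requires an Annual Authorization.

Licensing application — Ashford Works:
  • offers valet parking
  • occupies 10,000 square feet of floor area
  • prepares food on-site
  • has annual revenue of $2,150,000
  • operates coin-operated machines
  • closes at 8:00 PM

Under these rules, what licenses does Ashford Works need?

Annual Authorization, Commercial License, Commercial Registration, Trade Authorization

§19.1 revenue $2,150,000 ≥ $900,000; closes 8:00 PM, at/before 1:00 AM; floor area 10,000 square feet ≥ 4,700 square feet → Commercial Registration required.
§19.2 revenue $2,150,000 < $2,400,000; closes 8:00 PM, at/before 2:00 AM; offers valet parking → General Business Certificate not required.
§19.3 floor area 10,000 square feet < 14,000 square feet; closes 8:00 PM, at/before 10:00 PM; revenue $2,150,000 < $2,275,000 → Compliance Permit not required.
§19.4 revenue $2,150,000 ≤ $2,350,000; floor area 10,000 square feet > 8,500 square feet → High-Revenue License not required.
§19.5 floor area 10,000 square feet > 2,600 square feet; closes 8:00 PM, after 5:00 PM → Compliance License not required.
§19.6 closes 8:00 PM, after 5:00 PM; floor area 10,000 square feet > 5,000 square feet → Commercial License required.
§19.7 floor area 10,000 square feet ≤ 15,300 square feet; closes 8:00 PM, after 6:00 PM → Trade Authorization required.
§19.8 closes 8:00 PM, at/before 2:00 AM; revenue $2,150,000 ≥ $750,000; offers valet parking → Annual Authorization required.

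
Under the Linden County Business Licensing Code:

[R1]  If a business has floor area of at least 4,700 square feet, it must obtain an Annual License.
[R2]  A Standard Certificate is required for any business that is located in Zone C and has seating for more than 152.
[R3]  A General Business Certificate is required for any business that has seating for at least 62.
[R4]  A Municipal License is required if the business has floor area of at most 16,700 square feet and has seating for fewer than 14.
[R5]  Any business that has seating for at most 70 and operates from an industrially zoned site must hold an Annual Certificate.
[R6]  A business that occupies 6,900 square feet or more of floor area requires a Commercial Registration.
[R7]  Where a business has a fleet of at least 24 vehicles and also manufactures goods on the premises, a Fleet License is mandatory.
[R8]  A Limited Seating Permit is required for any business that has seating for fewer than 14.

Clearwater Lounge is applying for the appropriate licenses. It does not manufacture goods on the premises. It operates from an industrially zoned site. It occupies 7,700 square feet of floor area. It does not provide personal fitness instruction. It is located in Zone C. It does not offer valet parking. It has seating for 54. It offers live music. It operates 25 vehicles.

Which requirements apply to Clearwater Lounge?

[R1] floor area 7,700 square feet ≥ 4,700 square feet → Annual License required.
[R2] is located in Zone C; seating 54 ≤ 152 → Standard Certificate not required.
[R3] seating 54 < 62 → General Business Certificate not required.
[R4] floor area 7,700 square feet ≤ 16,700 square feet; seating 54 ≥ 14 → Municipal License not required.
[R5] seating 54 ≤ 70; operates from an industrially zoned site → Annual Certificate required.
[R6] floor area 7,700 square feet ≥ 6,900 square feet → Commercial Registration required.
[R7] vehicles 25 ≥ 24; does not manufacture goods on the premises → Fleet License not required.
[R8] seating 54 ≥ 14 → Limited Seating Permit not required.

Annual Certificate, Annual License, Commercial Registration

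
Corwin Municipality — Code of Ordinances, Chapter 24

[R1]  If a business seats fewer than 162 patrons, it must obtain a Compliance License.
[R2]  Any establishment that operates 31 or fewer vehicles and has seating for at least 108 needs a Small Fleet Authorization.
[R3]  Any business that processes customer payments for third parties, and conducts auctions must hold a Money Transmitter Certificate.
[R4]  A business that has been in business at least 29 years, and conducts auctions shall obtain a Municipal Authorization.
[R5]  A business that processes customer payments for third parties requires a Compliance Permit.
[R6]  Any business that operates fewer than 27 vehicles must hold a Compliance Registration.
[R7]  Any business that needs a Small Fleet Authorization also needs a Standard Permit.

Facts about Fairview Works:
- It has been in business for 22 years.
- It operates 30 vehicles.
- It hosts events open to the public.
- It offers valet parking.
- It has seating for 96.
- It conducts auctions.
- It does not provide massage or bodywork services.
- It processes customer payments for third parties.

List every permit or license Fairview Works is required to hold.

Compliance License, Compliance Permit, Money Transmitter Certificate

[R1] seating 96 < 162 → Compliance License required.
[R2] vehicles 30 ≤ 31; seating 96 < 108 → Small Fleet Authorization not required.
[R3] processes customer payments for third parties; conducts auctions → Money Transmitter Certificate required.
[R4] years in business 22 < 29; conducts auctions → Municipal Authorization not required.
[R5] processes customer payments for third parties → Compliance Permit required.
[R6] vehicles 30 ≥ 27 → Compliance Registration not required.
[R7] Small Fleet Authorization is not required → no effect.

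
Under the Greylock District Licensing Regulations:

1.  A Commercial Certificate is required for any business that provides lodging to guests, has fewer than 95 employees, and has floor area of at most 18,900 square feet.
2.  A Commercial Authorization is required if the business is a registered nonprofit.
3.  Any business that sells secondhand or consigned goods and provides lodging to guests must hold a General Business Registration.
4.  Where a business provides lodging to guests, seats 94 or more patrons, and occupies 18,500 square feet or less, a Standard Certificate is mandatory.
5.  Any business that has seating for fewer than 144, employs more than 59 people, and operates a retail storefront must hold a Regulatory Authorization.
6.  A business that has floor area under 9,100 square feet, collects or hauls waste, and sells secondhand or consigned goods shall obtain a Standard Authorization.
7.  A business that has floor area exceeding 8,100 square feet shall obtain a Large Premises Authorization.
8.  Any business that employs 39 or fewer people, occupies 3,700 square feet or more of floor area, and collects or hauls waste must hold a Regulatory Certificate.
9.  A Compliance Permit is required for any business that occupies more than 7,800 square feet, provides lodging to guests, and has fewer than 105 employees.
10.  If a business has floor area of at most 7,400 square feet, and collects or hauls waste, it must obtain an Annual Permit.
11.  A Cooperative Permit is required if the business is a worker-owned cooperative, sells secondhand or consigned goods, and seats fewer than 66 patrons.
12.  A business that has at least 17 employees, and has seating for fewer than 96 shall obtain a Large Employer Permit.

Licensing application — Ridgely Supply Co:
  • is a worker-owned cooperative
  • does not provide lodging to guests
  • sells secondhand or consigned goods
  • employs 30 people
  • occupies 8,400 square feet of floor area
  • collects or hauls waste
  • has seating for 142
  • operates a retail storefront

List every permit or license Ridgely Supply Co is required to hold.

Large Premises Authorization, Regulatory Certificate, Standard Authorization

1. does not provide lodging to guests; employees 30 < 95; floor area 8,400 square feet ≤ 18,900 square feet → Commercial Certificate not required.
2. is a worker-owned cooperative (not: is a registered nonprofit) → Commercial Authorization not required.
3. sells secondhand or consigned goods; does not provide lodging to guests → General Business Registration not required.
4. does not provide lodging to guests; seating 142 ≥ 94; floor area 8,400 square feet ≤ 18,500 square feet → Standard Certificate not required.
5. seating 142 < 144; employees 30 ≤ 59; operates a retail storefront → Regulatory Authorization not required.
6. floor area 8,400 square feet < 9,100 square feet; collects or hauls waste; sells secondhand or consigned goods → Standard Authorization required.
7. floor area 8,400 square feet > 8,100 square feet → Large Premises Authorization required.
8. employees 30 ≤ 39; floor area 8,400 square feet ≥ 3,700 square feet; collects or hauls waste → Regulatory Certificate required.
9. floor area 8,400 square feet > 7,800 square feet; does not provide lodging to guests; employees 30 < 105 → Compliance Permit not required.
10. floor area 8,400 square feet > 7,400 square feet; collects or hauls waste → Annual Permit not required.
11. is a worker-owned cooperative; sells secondhand or consigned goods; seating 142 ≥ 66 → Cooperative Permit not required.
12. employees 30 ≥ 17; seating 142 ≥ 96 → Large Employer Permit not required.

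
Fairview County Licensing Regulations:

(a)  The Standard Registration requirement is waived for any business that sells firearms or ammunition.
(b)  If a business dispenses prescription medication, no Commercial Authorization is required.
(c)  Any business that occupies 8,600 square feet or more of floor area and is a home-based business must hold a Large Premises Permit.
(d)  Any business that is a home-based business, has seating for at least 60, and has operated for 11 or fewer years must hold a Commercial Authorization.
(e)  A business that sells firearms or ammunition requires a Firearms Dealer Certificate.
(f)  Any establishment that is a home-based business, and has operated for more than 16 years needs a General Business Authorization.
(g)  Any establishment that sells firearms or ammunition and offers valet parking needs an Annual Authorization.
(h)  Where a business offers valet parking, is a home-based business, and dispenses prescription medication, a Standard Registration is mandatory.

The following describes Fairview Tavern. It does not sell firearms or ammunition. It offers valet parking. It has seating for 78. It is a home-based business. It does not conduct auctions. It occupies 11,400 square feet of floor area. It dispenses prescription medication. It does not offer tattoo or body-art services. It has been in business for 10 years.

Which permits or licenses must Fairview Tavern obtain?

(a) does not sell firearms or ammunition → Standard Registration exemption does not apply.
(b) dispenses prescription medication → exempt from Commercial Authorization.
(c) floor area 11,400 square feet ≥ 8,600 square feet; is a home-based business → Large Premises Permit required.
(d) is a home-based business; seating 78 ≥ 60; years in business 10 ≤ 11 → Commercial Authorization required.
(e) does not sell firearms or ammunition → Firearms Dealer Certificate not required.
(f) is a home-based business; years in business 10 ≤ 16 → General Business Authorization not required.
(g) does not sell firearms or ammunition; offers valet parking → Annual Authorization not required.
(h) offers valet parking; is a home-based business; dispenses prescription medication → Standard Registration required.

Large Premises Permit, Standard Registration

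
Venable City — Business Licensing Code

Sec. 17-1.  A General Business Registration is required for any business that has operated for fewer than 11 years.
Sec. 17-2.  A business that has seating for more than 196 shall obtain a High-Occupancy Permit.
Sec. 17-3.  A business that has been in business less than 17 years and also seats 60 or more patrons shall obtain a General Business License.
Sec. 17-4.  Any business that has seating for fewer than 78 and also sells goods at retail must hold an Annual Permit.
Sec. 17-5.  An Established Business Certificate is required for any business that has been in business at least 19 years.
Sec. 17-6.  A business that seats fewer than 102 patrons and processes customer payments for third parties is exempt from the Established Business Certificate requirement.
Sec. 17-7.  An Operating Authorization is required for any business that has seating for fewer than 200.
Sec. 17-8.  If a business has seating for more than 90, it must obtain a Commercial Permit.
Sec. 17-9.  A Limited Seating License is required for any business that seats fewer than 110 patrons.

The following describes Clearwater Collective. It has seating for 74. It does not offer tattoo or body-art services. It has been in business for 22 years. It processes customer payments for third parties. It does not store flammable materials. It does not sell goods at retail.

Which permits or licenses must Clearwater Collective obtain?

Sec. 17-1. years in business 22 ≥ 11 → General Business Registration not required.
Sec. 17-2. seating 74 ≤ 196 → High-Occupancy Permit not required.
Sec. 17-3. years in business 22 ≥ 17; seating 74 ≥ 60 → General Business License not required.
Sec. 17-4. seating 74 < 78; does not sell goods at retail → Annual Permit not required.
Sec. 17-5. years in business 22 ≥ 19 → Established Business Certificate required.
Sec. 17-6. seating 74 < 102; processes customer payments for third parties → exempt from Established Business Certificate.
Sec. 17-7. seating 74 < 200 → Operating Authorization required.
Sec. 17-8. seating 74 ≤ 90 → Commercial Permit not required.
Sec. 17-9. seating 74 < 110 → Limited Seating License required.

Limited Seating License, Operating Authorization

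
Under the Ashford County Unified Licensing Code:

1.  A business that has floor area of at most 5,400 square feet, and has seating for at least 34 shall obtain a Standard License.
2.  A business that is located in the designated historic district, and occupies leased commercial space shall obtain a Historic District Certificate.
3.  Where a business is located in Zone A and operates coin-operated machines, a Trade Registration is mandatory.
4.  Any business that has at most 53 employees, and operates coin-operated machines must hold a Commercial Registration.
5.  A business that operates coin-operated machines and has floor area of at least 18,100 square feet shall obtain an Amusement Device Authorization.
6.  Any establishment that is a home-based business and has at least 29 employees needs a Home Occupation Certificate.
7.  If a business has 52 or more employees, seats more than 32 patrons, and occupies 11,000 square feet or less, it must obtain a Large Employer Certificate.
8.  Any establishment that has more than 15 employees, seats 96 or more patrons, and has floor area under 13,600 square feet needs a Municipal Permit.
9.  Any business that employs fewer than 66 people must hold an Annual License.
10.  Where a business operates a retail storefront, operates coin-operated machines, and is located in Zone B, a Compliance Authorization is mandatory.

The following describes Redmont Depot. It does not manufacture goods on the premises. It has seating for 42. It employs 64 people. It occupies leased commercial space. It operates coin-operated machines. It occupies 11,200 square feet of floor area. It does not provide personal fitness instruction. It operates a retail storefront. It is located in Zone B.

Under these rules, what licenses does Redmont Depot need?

Annual License, Compliance Authorization

1. floor area 11,200 square feet > 5,400 square feet; seating 42 ≥ 34 → Standard License not required.
2. is located in Zone B (not: is located in the designated historic district); occupies leased commercial space → Historic District Certificate not required.
3. is located in Zone B (not: is located in Zone A); operates coin-operated machines → Trade Registration not required.
4. employees 64 > 53; operates coin-operated machines → Commercial Registration not required.
5. operates coin-operated machines; floor area 11,200 square feet < 18,100 square feet → Amusement Device Authorization not required.
6. occupies leased commercial space (not: is a home-based business); employees 64 ≥ 29 → Home Occupation Certificate not required.
7. employees 64 ≥ 52; seating 42 > 32; floor area 11,200 square feet > 11,000 square feet → Large Employer Certificate not required.
8. employees 64 > 15; seating 42 < 96; floor area 11,200 square feet < 13,600 square feet → Municipal Permit not required.
9. employees 64 < 66 → Annual License required.
10. operates a retail storefront; operates coin-operated machines; is located in Zone B → Compliance Authorization required.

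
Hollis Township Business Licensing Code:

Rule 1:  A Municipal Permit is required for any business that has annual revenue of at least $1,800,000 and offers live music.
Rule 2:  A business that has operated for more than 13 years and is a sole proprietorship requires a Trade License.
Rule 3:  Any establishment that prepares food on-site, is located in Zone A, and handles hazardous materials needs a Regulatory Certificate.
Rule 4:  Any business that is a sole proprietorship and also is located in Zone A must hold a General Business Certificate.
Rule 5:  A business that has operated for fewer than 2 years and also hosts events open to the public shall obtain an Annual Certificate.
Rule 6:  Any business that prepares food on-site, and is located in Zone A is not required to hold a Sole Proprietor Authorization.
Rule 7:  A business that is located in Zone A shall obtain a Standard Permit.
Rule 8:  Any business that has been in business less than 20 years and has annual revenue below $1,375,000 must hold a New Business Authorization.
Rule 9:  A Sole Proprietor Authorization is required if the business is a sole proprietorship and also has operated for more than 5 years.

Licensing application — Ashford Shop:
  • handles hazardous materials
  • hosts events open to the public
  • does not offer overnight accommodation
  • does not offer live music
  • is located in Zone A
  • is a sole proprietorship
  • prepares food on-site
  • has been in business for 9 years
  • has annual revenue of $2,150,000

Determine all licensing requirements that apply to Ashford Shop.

General Business Certificate, Regulatory Certificate, Standard Permit

Rule 1: revenue $2,150,000 ≥ $1,800,000; does not offer live music → Municipal Permit not required.
Rule 2: years in business 9 ≤ 13; is a sole proprietorship → Trade License not required.
Rule 3: prepares food on-site; is located in Zone A; handles hazardous materials → Regulatory Certificate required.
Rule 4: is a sole proprietorship; is located in Zone A → General Business Certificate required.
Rule 5: years in business 9 ≥ 2; hosts events open to the public → Annual Certificate not required.
Rule 6: prepares food on-site; is located in Zone A → exempt from Sole Proprietor Authorization.
Rule 7: is located in Zone A → Standard Permit required.
Rule 8: years in business 9 < 20; revenue $2,150,000 ≥ $1,375,000 → New Business Authorization not required.
Rule 9: is a sole proprietorship; years in business 9 > 5 → Sole Proprietor Authorization required.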